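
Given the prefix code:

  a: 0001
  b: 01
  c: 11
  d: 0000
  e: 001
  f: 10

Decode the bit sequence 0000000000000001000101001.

dddaabe

Read left to right; each codeword is recognised as soon as it completes (prefix code):
  0000→d | 0000→d | 0000→d | 0001→a | 0001→a | 01→b | 001→e
Decoded message: dddaabe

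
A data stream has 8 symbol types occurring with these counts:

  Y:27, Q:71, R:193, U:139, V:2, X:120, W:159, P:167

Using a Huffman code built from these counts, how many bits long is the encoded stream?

2403

Merge the two smallest weights repeatedly:
combine V(2), Y(27) → 29
combine 29, Q(71) → 100
combine 100, X(120) → 220
combine U(139), W(159) → 298
combine P(167), R(193) → 360
combine 220, 298 → 518
combine 360, 518 → 878
The encoded length is the sum of every internal node's weight: 29 + 100 + 220 + 298 + 360 + 518 + 878 = 2403 bits.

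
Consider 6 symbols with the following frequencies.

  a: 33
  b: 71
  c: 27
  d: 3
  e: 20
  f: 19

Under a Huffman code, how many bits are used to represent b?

1

Huffman merges, smallest pair first:
merge d(3) and f(19): 22
merge e(20) and 22: 42
merge c(27) and a(33): 60
merge 42 and 60: 102
merge b(71) and 102: 173
b is merged only at the final step, so code length = 1.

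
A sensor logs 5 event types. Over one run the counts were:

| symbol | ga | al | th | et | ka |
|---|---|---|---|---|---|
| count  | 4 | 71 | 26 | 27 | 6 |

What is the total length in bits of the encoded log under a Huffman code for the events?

243

Greedily combine the two least-frequent nodes:
combine ga(4), ka(6) → 10
combine 10, th(26) → 36
combine et(27), 36 → 63
combine 63, al(71) → 134
Total encoded bits = sum of merged weights = 10 + 36 + 63 + 134 = 243.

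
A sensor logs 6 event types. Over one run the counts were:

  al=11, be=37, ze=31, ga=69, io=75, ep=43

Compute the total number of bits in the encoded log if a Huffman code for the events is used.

Greedily combine the two least-frequent nodes:
merge al(11) and ze(31): 42
merge be(37) and 42: 79
merge ep(43) and ga(69): 112
merge io(75) and 79: 154
merge 112 and 154: 266
Each symbol's bit-cost is frequency × depth; summing gives 653 bits (equivalently 42 + 79 + 112 + 154 + 266).

653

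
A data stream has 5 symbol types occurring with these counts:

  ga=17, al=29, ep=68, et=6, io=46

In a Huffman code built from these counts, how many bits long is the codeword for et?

4

Huffman merges, smallest pair first:
merge et(6) and ga(17): 23
merge 23 and al(29): 52
merge io(46) and 52: 98
merge ep(68) and 98: 166
The subtree containing et is merged 4 times, so code length = 4.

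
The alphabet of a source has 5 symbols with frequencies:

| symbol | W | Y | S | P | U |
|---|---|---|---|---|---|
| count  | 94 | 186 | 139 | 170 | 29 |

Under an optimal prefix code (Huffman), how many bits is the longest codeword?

3

Merge the two lowest-weight nodes at each step:
combine U(29), W(94) → 123
combine 123, S(139) → 262
combine P(170), Y(186) → 356
combine 262, 356 → 618
The rarest symbols sit at the bottom; the longest codeword is 3 bits.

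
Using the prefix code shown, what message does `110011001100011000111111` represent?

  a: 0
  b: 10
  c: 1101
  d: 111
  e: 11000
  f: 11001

Read left to right; each codeword is recognised as soon as it completes (prefix code):
  11001→f | 10→b | 0→a | 11000→e | 11000→e | 111→d | 111→d
Decoded message: fbaeedd

fbaeedd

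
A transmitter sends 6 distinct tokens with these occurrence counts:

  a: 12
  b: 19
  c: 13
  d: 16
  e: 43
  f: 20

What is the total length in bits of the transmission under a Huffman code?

Greedily combine the two least-frequent nodes:
combine a(12), c(13) → 25
combine d(16), b(19) → 35
combine f(20), 25 → 45
combine 35, e(43) → 78
combine 45, 78 → 123
The encoded length is the sum of every internal node's weight: 25 + 35 + 45 + 78 + 123 = 306 bits.

306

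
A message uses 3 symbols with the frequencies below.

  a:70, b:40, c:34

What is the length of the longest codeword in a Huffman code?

2

Merge the two lowest-weight nodes at each step:
merge c(34) and b(40): 74
merge a(70) and 74: 144
Maximum depth reached is 2.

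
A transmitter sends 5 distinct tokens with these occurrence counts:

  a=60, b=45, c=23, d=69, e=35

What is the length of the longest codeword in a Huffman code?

3

Merge the two lowest-weight nodes at each step:
combine c(23), e(35) → 58
combine b(45), 58 → 103
combine a(60), d(69) → 129
combine 103, 129 → 232
The first pair merged (c, e) ends up deepest, at depth 3.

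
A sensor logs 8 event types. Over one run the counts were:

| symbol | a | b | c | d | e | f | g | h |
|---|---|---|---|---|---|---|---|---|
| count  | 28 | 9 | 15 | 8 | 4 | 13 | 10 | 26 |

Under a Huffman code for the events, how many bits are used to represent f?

3

Build the tree from the bottom:
e(4) + d(8) → 12
b(9) + g(10) → 19
12 + f(13) → 25
c(15) + 19 → 34
25 + h(26) → 51
a(28) + 34 → 62
51 + 62 → 113
The subtree containing f is merged 3 times, so code length = 3.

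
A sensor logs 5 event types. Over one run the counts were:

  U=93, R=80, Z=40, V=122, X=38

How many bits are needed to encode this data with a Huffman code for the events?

824

Merge the two smallest weights repeatedly:
combine X(38), Z(40) → 78
combine 78, R(80) → 158
combine U(93), V(122) → 215
combine 158, 215 → 373
Each symbol's bit-cost is frequency × depth; summing gives 824 bits (equivalently 78 + 158 + 215 + 373).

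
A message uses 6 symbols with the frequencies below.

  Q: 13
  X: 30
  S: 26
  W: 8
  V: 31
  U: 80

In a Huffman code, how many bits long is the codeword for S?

Build the tree from the bottom:
W(8) + Q(13) → 21
21 + S(26) → 47
X(30) + V(31) → 61
47 + 61 → 108
U(80) + 108 → 188
S sits 3 levels below the root, so its codeword is 3 bits.

3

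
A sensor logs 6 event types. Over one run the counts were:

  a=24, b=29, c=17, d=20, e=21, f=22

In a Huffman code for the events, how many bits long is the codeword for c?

3

Build the tree from the bottom:
combine c(17), d(20) → 37
combine e(21), f(22) → 43
combine a(24), b(29) → 53
combine 37, 43 → 80
combine 53, 80 → 133
The subtree containing c is merged 3 times, so code length = 3.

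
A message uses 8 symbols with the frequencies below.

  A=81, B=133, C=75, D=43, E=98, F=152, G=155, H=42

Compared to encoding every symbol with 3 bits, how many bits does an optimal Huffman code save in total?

Fixed-length: 3 bits × 779 symbols = 2337 bits.
Huffman merges:
merge H(42) and D(43): 85
merge C(75) and A(81): 156
merge 85 and E(98): 183
merge B(133) and F(152): 285
merge G(155) and 156: 311
merge 183 and 285: 468
merge 311 and 468: 779
Huffman total = 85 + 156 + 183 + 285 + 311 + 468 + 779 = 2267 bits.
Saving = 2337 − 2267 = 70 bits.

70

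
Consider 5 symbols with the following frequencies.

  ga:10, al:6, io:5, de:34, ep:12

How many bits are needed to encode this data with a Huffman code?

132

Build the Huffman tree bottom-up:
merge io(5) and al(6): 11
merge ga(10) and 11: 21
merge ep(12) and 21: 33
merge 33 and de(34): 67
Each symbol's bit-cost is frequency × depth; summing gives 132 bits (equivalently 11 + 21 + 33 + 67).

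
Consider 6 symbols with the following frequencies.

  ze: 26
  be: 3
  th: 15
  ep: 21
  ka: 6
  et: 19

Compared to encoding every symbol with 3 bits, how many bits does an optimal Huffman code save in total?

57

Fixed-length: 3 bits × 90 symbols = 270 bits.
Huffman merges:
merge be(3) and ka(6): 9
merge 9 and th(15): 24
merge et(19) and ep(21): 40
merge 24 and ze(26): 50
merge 40 and 50: 90
Huffman total = 9 + 24 + 40 + 50 + 90 = 213 bits.
Saving = 270 − 213 = 57 bits.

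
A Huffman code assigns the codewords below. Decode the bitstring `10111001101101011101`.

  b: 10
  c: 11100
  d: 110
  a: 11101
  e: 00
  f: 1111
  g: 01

bcddba

Read left to right; each codeword is recognised as soon as it completes (prefix code):
  10→b | 11100→c | 110→d | 110→d | 10→b | 11101→a
Decoded message: bcddba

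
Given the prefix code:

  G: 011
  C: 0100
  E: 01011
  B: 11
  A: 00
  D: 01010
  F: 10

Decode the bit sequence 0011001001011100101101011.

Read left to right; each codeword is recognised as soon as it completes (prefix code):
  00→A | 11→B | 00→A | 10→F | 01011→E | 10→F | 01011→E | 01011→E
Decoded message: ABAFEFEE

ABAFEFEE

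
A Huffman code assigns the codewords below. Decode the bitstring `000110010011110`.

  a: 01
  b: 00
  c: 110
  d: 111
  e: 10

baeabde

Read left to right; each codeword is recognised as soon as it completes (prefix code):
  00→b | 01→a | 10→e | 01→a | 00→b | 111→d | 10→e
Decoded message: baeabde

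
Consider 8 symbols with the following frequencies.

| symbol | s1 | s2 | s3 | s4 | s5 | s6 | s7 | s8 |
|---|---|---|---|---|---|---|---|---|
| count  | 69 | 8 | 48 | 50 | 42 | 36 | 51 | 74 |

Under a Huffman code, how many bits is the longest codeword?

Merge the two lowest-weight nodes at each step:
merge s2(8) and s6(36): 44
merge s5(42) and 44: 86
merge s3(48) and s4(50): 98
merge s7(51) and s1(69): 120
merge s8(74) and 86: 160
merge 98 and 120: 218
merge 160 and 218: 378
The first pair merged (s2, s6) ends up deepest, at depth 4.

4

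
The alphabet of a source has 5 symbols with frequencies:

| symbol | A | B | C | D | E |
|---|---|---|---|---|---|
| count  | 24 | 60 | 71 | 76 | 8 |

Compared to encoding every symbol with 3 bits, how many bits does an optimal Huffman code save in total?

207

Fixed-length: 3 bits × 239 symbols = 717 bits.
Huffman merges:
merge E(8) and A(24): 32
merge 32 and B(60): 92
merge C(71) and D(76): 147
merge 92 and 147: 239
Huffman total = 32 + 92 + 147 + 239 = 510 bits.
Saving = 717 − 510 = 207 bits.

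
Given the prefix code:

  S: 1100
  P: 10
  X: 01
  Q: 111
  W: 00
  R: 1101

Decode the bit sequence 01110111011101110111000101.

XRRRRSXX

Read left to right; each codeword is recognised as soon as it completes (prefix code):
  01→X | 1101→R | 1101→R | 1101→R | 1101→R | 1100→S | 01→X | 01→X
Decoded message: XRRRRSXX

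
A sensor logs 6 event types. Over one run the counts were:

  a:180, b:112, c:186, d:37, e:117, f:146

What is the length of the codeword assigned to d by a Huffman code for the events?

Huffman merges, smallest pair first:
d(37) + b(112) → 149
e(117) + f(146) → 263
149 + a(180) → 329
c(186) + 263 → 449
329 + 449 → 778
The subtree containing d is merged 3 times, so code length = 3.

3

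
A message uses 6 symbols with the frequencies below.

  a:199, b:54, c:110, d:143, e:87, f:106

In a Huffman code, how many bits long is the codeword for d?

2

Huffman merges, smallest pair first:
b(54) + e(87) → 141
f(106) + c(110) → 216
141 + d(143) → 284
a(199) + 216 → 415
284 + 415 → 699
d's leaf is at depth 2, giving a 2-bit codeword.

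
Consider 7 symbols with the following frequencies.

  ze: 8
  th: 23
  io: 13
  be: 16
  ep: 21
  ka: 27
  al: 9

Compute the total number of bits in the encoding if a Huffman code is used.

318

Merge the two smallest weights repeatedly:
ze(8) + al(9) → 17
io(13) + be(16) → 29
17 + ep(21) → 38
th(23) + ka(27) → 50
29 + 38 → 67
50 + 67 → 117
The encoded length is the sum of every internal node's weight: 17 + 29 + 38 + 50 + 67 + 117 = 318 bits.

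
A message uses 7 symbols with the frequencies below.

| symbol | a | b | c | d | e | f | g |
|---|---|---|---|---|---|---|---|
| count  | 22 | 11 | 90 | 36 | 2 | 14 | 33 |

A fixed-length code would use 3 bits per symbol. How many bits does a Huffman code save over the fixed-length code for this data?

140

Fixed-length: 3 bits × 208 symbols = 624 bits.
Huffman merges:
merge e(2) and b(11): 13
merge 13 and f(14): 27
merge a(22) and 27: 49
merge g(33) and d(36): 69
merge 49 and 69: 118
merge c(90) and 118: 208
Huffman total = 13 + 27 + 49 + 69 + 118 + 208 = 484 bits.
Saving = 624 − 484 = 140 bits.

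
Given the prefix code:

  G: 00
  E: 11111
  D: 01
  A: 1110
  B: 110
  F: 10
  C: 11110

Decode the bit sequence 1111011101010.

CAFF

Read left to right; each codeword is recognised as soon as it completes (prefix code):
  11110→C | 1110→A | 10→F | 10→F
Decoded message: CAFF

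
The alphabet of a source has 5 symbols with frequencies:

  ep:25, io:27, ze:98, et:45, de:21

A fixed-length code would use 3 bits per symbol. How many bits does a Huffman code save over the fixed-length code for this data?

Fixed-length: 3 bits × 216 symbols = 648 bits.
Huffman merges:
merge de(21) and ep(25): 46
merge io(27) and et(45): 72
merge 46 and 72: 118
merge ze(98) and 118: 216
Huffman total = 46 + 72 + 118 + 216 = 452 bits.
Saving = 648 − 452 = 196 bits.

196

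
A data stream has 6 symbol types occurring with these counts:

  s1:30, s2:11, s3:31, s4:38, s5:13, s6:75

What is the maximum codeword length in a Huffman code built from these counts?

Merge the two lowest-weight nodes at each step:
combine s2(11), s5(13) → 24
combine 24, s1(30) → 54
combine s3(31), s4(38) → 69
combine 54, 69 → 123
combine s6(75), 123 → 198
The rarest symbols sit at the bottom; the longest codeword is 4 bits.

4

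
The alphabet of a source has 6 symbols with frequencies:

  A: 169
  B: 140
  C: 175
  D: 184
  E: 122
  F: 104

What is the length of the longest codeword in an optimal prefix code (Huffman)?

3

Merge the two lowest-weight nodes at each step:
merge F(104) and E(122): 226
merge B(140) and A(169): 309
merge C(175) and D(184): 359
merge 226 and 309: 535
merge 359 and 535: 894
The rarest symbols sit at the bottom; the longest codeword is 3 bits.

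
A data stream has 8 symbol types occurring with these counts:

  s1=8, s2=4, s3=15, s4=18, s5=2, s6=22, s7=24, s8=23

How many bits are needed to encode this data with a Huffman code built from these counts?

Build the Huffman tree bottom-up:
merge s5(2) and s2(4): 6
merge 6 and s1(8): 14
merge 14 and s3(15): 29
merge s4(18) and s6(22): 40
merge s8(23) and s7(24): 47
merge 29 and 40: 69
merge 47 and 69: 116
Total encoded bits = sum of merged weights = 6 + 14 + 29 + 40 + 47 + 69 + 116 = 321.

321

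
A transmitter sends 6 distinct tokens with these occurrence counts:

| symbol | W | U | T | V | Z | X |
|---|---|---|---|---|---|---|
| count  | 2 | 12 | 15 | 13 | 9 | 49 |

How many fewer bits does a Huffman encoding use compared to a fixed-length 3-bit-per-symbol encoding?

Fixed-length: 3 bits × 100 symbols = 300 bits.
Huffman merges:
merge W(2) and Z(9): 11
merge 11 and U(12): 23
merge V(13) and T(15): 28
merge 23 and 28: 51
merge X(49) and 51: 100
Huffman total = 11 + 23 + 28 + 51 + 100 = 213 bits.
Saving = 300 − 213 = 87 bits.

87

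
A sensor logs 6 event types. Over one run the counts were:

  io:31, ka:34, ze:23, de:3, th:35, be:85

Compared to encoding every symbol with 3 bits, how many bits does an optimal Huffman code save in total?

144

Fixed-length: 3 bits × 211 symbols = 633 bits.
Huffman merges:
combine de(3), ze(23) → 26
combine 26, io(31) → 57
combine ka(34), th(35) → 69
combine 57, 69 → 126
combine be(85), 126 → 211
Huffman total = 26 + 57 + 69 + 126 + 211 = 489 bits.
Saving = 633 − 489 = 144 bits.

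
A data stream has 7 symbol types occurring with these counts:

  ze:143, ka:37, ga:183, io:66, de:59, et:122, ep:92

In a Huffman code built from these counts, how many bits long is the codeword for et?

Repeatedly merge the two smallest:
merge ka(37) and de(59): 96
merge io(66) and ep(92): 158
merge 96 and et(122): 218
merge ze(143) and 158: 301
merge ga(183) and 218: 401
merge 301 and 401: 702
The subtree containing et is merged 3 times, so code length = 3.

3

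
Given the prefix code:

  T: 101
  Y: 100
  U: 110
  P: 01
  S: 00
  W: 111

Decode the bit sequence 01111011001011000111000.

Read left to right; each codeword is recognised as soon as it completes (prefix code):
  01→P | 111→W | 01→P | 100→Y | 101→T | 100→Y | 01→P | 110→U | 00→S
Decoded message: PWPYTYPUS

PWPYTYPUS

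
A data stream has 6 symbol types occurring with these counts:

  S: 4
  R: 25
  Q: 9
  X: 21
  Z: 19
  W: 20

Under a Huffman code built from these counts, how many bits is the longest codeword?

4

Merge the two lowest-weight nodes at each step:
S(4) + Q(9) → 13
13 + Z(19) → 32
W(20) + X(21) → 41
R(25) + 32 → 57
41 + 57 → 98
The rarest symbols sit at the bottom; the longest codeword is 4 bits.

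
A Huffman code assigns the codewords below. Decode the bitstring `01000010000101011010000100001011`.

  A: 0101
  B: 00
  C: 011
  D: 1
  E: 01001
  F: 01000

FFACFFAD

Read left to right; each codeword is recognised as soon as it completes (prefix code):
  01000→F | 01000→F | 0101→A | 011→C | 01000→F | 01000→F | 0101→A | 1→D
Decoded message: FFACFFAD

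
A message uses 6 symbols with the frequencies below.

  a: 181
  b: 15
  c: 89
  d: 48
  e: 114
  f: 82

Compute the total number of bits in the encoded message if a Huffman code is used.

1266

Greedily combine the two least-frequent nodes:
merge b(15) and d(48): 63
merge 63 and f(82): 145
merge c(89) and e(114): 203
merge 145 and a(181): 326
merge 203 and 326: 529
Each symbol's bit-cost is frequency × depth; summing gives 1266 bits (equivalently 63 + 145 + 203 + 326 + 529).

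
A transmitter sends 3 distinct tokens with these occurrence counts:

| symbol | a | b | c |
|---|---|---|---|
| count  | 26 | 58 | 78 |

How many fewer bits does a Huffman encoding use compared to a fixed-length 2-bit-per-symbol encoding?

Fixed-length: 2 bits × 162 symbols = 324 bits.
Huffman merges:
a(26) + b(58) → 84
c(78) + 84 → 162
Huffman total = 84 + 162 = 246 bits.
Saving = 324 − 246 = 78 bits.

78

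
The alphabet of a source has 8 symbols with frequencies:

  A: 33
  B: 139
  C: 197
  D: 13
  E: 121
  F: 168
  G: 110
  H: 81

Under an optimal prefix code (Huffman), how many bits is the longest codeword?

Merge the two lowest-weight nodes at each step:
merge D(13) and A(33): 46
merge 46 and H(81): 127
merge G(110) and E(121): 231
merge 127 and B(139): 266
merge F(168) and C(197): 365
merge 231 and 266: 497
merge 365 and 497: 862
The rarest symbols sit at the bottom; the longest codeword is 5 bits.

5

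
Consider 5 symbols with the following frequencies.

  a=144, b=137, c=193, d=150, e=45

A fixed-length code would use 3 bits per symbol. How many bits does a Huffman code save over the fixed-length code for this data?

487

Fixed-length: 3 bits × 669 symbols = 2007 bits.
Huffman merges:
combine e(45), b(137) → 182
combine a(144), d(150) → 294
combine 182, c(193) → 375
combine 294, 375 → 669
Huffman total = 182 + 294 + 375 + 669 = 1520 bits.
Saving = 2007 − 1520 = 487 bits.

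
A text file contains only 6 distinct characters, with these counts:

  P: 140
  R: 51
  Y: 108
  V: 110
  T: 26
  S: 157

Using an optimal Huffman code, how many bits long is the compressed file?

Build the Huffman tree bottom-up:
merge T(26) and R(51): 77
merge 77 and Y(108): 185
merge V(110) and P(140): 250
merge S(157) and 185: 342
merge 250 and 342: 592
The encoded length is the sum of every internal node's weight: 77 + 185 + 250 + 342 + 592 = 1446 bits.

1446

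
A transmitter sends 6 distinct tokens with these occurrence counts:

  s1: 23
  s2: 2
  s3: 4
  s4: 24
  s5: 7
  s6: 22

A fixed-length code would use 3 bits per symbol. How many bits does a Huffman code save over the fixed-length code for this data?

Fixed-length: 3 bits × 82 symbols = 246 bits.
Huffman merges:
s2(2) + s3(4) → 6
6 + s5(7) → 13
13 + s6(22) → 35
s1(23) + s4(24) → 47
35 + 47 → 82
Huffman total = 6 + 13 + 35 + 47 + 82 = 183 bits.
Saving = 246 − 183 = 63 bits.

63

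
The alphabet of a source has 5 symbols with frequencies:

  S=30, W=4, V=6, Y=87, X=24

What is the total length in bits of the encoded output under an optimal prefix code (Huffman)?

Build the Huffman tree bottom-up:
combine W(4), V(6) → 10
combine 10, X(24) → 34
combine S(30), 34 → 64
combine 64, Y(87) → 151
Total encoded bits = sum of merged weights = 10 + 34 + 64 + 151 = 259.

259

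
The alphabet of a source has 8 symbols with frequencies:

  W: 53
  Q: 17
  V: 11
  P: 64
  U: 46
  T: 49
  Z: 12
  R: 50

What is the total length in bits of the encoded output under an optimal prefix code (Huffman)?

852

Greedily combine the two least-frequent nodes:
merge V(11) and Z(12): 23
merge Q(17) and 23: 40
merge 40 and U(46): 86
merge T(49) and R(50): 99
merge W(53) and P(64): 117
merge 86 and 99: 185
merge 117 and 185: 302
The encoded length is the sum of every internal node's weight: 23 + 40 + 86 + 99 + 117 + 185 + 302 = 852 bits.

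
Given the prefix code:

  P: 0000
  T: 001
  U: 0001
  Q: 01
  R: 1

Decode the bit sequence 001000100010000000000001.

Read left to right; each codeword is recognised as soon as it completes (prefix code):
  001→T | 0001→U | 0001→U | 0000→P | 0000→P | 0000→P | 1→R
Decoded message: TUUPPPR

TUUPPPR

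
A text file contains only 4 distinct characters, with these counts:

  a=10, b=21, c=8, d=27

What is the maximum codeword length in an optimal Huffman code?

3

Merge the two lowest-weight nodes at each step:
merge c(8) and a(10): 18
merge 18 and b(21): 39
merge d(27) and 39: 66
Maximum depth reached is 3.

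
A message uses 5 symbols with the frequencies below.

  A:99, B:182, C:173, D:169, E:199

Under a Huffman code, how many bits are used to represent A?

3

Huffman merges, smallest pair first:
merge A(99) and D(169): 268
merge C(173) and B(182): 355
merge E(199) and 268: 467
merge 355 and 467: 822
A sits 3 levels below the root, so its codeword is 3 bits.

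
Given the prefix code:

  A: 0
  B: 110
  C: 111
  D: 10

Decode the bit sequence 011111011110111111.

ACBCDCC

Read left to right; each codeword is recognised as soon as it completes (prefix code):
  0→A | 111→C | 110→B | 111→C | 10→D | 111→C | 111→C
Decoded message: ACBCDCC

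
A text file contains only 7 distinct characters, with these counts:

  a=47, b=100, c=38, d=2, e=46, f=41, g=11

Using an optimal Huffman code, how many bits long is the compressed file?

719

Merge the two smallest weights repeatedly:
d(2) + g(11) → 13
13 + c(38) → 51
f(41) + e(46) → 87
a(47) + 51 → 98
87 + 98 → 185
b(100) + 185 → 285
The encoded length is the sum of every internal node's weight: 13 + 51 + 87 + 98 + 185 + 285 = 719 bits.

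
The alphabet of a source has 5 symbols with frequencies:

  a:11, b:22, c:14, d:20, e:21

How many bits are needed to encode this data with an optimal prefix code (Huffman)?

Build the Huffman tree bottom-up:
merge a(11) and c(14): 25
merge d(20) and e(21): 41
merge b(22) and 25: 47
merge 41 and 47: 88
Total encoded bits = sum of merged weights = 25 + 41 + 47 + 88 = 201.

201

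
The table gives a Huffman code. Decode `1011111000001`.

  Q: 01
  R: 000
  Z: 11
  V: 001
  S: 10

Read left to right; each codeword is recognised as soon as it completes (prefix code):
  10→S | 11→Z | 11→Z | 10→S | 000→R | 01→Q
Decoded message: SZZSRQ

SZZSRQ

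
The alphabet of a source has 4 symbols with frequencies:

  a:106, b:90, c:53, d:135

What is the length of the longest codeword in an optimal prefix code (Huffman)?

2

Merge the two lowest-weight nodes at each step:
combine c(53), b(90) → 143
combine a(106), d(135) → 241
combine 143, 241 → 384
The rarest symbols sit at the bottom; the longest codeword is 2 bits.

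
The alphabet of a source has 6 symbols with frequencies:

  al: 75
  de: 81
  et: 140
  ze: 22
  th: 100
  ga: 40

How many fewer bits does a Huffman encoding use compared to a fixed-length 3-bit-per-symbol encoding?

Fixed-length: 3 bits × 458 symbols = 1374 bits.
Huffman merges:
combine ze(22), ga(40) → 62
combine 62, al(75) → 137
combine de(81), th(100) → 181
combine 137, et(140) → 277
combine 181, 277 → 458
Huffman total = 62 + 137 + 181 + 277 + 458 = 1115 bits.
Saving = 1374 − 1115 = 259 bits.

259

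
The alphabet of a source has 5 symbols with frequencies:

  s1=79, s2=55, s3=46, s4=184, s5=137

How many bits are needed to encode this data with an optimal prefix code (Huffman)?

Merge the two smallest weights repeatedly:
s3(46) + s2(55) → 101
s1(79) + 101 → 180
s5(137) + 180 → 317
s4(184) + 317 → 501
Total encoded bits = sum of merged weights = 101 + 180 + 317 + 501 = 1099.

1099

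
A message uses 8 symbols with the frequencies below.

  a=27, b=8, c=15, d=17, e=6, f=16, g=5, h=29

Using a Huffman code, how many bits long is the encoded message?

Build the Huffman tree bottom-up:
g(5) + e(6) → 11
b(8) + 11 → 19
c(15) + f(16) → 31
d(17) + 19 → 36
a(27) + h(29) → 56
31 + 36 → 67
56 + 67 → 123
The encoded length is the sum of every internal node's weight: 11 + 19 + 31 + 36 + 56 + 67 + 123 = 343 bits.

343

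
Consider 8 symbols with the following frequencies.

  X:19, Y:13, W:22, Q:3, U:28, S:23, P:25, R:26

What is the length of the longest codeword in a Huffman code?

4

Merge the two lowest-weight nodes at each step:
Q(3) + Y(13) → 16
16 + X(19) → 35
W(22) + S(23) → 45
P(25) + R(26) → 51
U(28) + 35 → 63
45 + 51 → 96
63 + 96 → 159
The rarest symbols sit at the bottom; the longest codeword is 4 bits.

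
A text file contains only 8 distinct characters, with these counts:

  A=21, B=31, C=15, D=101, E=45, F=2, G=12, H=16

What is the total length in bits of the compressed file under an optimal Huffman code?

Build the Huffman tree bottom-up:
F(2) + G(12) → 14
14 + C(15) → 29
H(16) + A(21) → 37
29 + B(31) → 60
37 + E(45) → 82
60 + 82 → 142
D(101) + 142 → 243
Total encoded bits = sum of merged weights = 14 + 29 + 37 + 60 + 82 + 142 + 243 = 607.

607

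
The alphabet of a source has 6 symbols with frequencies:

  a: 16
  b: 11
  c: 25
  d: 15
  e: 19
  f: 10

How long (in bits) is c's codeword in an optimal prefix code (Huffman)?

Huffman merges, smallest pair first:
f(10) + b(11) → 21
d(15) + a(16) → 31
e(19) + 21 → 40
c(25) + 31 → 56
40 + 56 → 96
The subtree containing c is merged 2 times, so code length = 2.

2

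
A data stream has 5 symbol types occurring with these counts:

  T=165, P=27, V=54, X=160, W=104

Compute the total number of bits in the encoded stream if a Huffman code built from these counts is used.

Merge the two smallest weights repeatedly:
merge P(27) and V(54): 81
merge 81 and W(104): 185
merge X(160) and T(165): 325
merge 185 and 325: 510
Each symbol's bit-cost is frequency × depth; summing gives 1101 bits (equivalently 81 + 185 + 325 + 510).

1101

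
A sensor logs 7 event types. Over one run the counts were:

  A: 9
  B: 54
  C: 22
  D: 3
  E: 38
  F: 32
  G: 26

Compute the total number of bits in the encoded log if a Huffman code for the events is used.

Build the Huffman tree bottom-up:
combine D(3), A(9) → 12
combine 12, C(22) → 34
combine G(26), F(32) → 58
combine 34, E(38) → 72
combine B(54), 58 → 112
combine 72, 112 → 184
Total encoded bits = sum of merged weights = 12 + 34 + 58 + 72 + 112 + 184 = 472.

472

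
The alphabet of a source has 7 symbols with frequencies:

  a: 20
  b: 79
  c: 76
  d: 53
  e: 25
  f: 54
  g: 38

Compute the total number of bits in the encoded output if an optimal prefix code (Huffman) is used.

Merge the two smallest weights repeatedly:
a(20) + e(25) → 45
g(38) + 45 → 83
d(53) + f(54) → 107
c(76) + b(79) → 155
83 + 107 → 190
155 + 190 → 345
The encoded length is the sum of every internal node's weight: 45 + 83 + 107 + 155 + 190 + 345 = 925 bits.

925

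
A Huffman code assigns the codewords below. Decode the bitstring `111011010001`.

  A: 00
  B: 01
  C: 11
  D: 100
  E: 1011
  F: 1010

CEBAB

Read left to right; each codeword is recognised as soon as it completes (prefix code):
  11→C | 1011→E | 01→B | 00→A | 01→B
Decoded message: CEBAB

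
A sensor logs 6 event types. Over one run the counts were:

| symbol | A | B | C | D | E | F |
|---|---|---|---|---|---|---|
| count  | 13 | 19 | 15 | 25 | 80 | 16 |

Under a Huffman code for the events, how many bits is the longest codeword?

4

Merge the two lowest-weight nodes at each step:
A(13) + C(15) → 28
F(16) + B(19) → 35
D(25) + 28 → 53
35 + 53 → 88
E(80) + 88 → 168
The rarest symbols sit at the bottom; the longest codeword is 4 bits.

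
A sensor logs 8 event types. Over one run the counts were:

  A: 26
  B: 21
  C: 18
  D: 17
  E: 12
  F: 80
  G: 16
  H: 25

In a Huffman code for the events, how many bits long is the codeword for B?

3

Huffman merges, smallest pair first:
merge E(12) and G(16): 28
merge D(17) and C(18): 35
merge B(21) and H(25): 46
merge A(26) and 28: 54
merge 35 and 46: 81
merge 54 and F(80): 134
merge 81 and 134: 215
B's leaf is at depth 3, giving a 3-bit codeword.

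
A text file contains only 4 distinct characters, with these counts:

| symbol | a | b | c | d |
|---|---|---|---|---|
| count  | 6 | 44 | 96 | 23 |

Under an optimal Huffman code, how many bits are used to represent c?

1

Repeatedly merge the two smallest:
combine a(6), d(23) → 29
combine 29, b(44) → 73
combine 73, c(96) → 169
c is a child of the root — depth 1, so its codeword is a single bit.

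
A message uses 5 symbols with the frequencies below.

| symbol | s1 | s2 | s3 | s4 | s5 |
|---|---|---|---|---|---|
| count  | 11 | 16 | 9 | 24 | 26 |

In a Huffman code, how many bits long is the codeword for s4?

Repeatedly merge the two smallest:
combine s3(9), s1(11) → 20
combine s2(16), 20 → 36
combine s4(24), s5(26) → 50
combine 36, 50 → 86
s4 sits 2 levels below the root, so its codeword is 2 bits.

2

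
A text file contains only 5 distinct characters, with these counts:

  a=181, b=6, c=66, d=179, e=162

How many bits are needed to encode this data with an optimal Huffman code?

Build the Huffman tree bottom-up:
b(6) + c(66) → 72
72 + e(162) → 234
d(179) + a(181) → 360
234 + 360 → 594
Total encoded bits = sum of merged weights = 72 + 234 + 360 + 594 = 1260.

1260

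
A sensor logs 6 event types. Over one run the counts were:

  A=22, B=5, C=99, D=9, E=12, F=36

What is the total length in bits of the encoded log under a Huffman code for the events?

355

Greedily combine the two least-frequent nodes:
B(5) + D(9) → 14
E(12) + 14 → 26
A(22) + 26 → 48
F(36) + 48 → 84
84 + C(99) → 183
The encoded length is the sum of every internal node's weight: 14 + 26 + 48 + 84 + 183 = 355 bits.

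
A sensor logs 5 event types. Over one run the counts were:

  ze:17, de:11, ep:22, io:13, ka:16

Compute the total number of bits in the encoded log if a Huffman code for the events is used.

Build the Huffman tree bottom-up:
de(11) + io(13) → 24
ka(16) + ze(17) → 33
ep(22) + 24 → 46
33 + 46 → 79
Each symbol's bit-cost is frequency × depth; summing gives 182 bits (equivalently 24 + 33 + 46 + 79).

182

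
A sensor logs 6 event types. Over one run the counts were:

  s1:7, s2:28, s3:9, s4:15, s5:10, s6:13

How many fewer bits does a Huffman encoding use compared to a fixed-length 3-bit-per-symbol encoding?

43

Fixed-length: 3 bits × 82 symbols = 246 bits.
Huffman merges:
combine s1(7), s3(9) → 16
combine s5(10), s6(13) → 23
combine s4(15), 16 → 31
combine 23, s2(28) → 51
combine 31, 51 → 82
Huffman total = 16 + 23 + 31 + 51 + 82 = 203 bits.
Saving = 246 − 203 = 43 bits.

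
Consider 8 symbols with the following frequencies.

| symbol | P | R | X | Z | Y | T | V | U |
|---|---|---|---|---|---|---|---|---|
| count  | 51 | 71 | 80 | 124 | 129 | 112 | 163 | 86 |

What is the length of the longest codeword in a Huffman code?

4

Merge the two lowest-weight nodes at each step:
merge P(51) and R(71): 122
merge X(80) and U(86): 166
merge T(112) and 122: 234
merge Z(124) and Y(129): 253
merge V(163) and 166: 329
merge 234 and 253: 487
merge 329 and 487: 816
Maximum depth reached is 4.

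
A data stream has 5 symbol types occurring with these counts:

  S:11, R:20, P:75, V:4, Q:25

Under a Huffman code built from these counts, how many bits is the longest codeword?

Merge the two lowest-weight nodes at each step:
combine V(4), S(11) → 15
combine 15, R(20) → 35
combine Q(25), 35 → 60
combine 60, P(75) → 135
The first pair merged (V, S) ends up deepest, at depth 4.

4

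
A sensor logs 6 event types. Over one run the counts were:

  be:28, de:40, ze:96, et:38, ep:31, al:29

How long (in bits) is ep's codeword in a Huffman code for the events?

Build the tree from the bottom:
be(28) + al(29) → 57
ep(31) + et(38) → 69
de(40) + 57 → 97
69 + ze(96) → 165
97 + 165 → 262
The subtree containing ep is merged 3 times, so code length = 3.

3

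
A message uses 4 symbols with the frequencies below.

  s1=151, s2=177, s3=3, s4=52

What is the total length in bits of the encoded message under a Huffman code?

644

Build the Huffman tree bottom-up:
combine s3(3), s4(52) → 55
combine 55, s1(151) → 206
combine s2(177), 206 → 383
Each symbol's bit-cost is frequency × depth; summing gives 644 bits (equivalently 55 + 206 + 383).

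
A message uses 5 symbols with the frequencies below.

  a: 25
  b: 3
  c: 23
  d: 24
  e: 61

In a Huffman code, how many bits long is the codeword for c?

3

Huffman merges, smallest pair first:
combine b(3), c(23) → 26
combine d(24), a(25) → 49
combine 26, 49 → 75
combine e(61), 75 → 136
The subtree containing c is merged 3 times, so code length = 3.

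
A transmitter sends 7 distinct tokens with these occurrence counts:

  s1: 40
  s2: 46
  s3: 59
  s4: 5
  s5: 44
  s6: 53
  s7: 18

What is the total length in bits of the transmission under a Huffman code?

706

Greedily combine the two least-frequent nodes:
s4(5) + s7(18) → 23
23 + s1(40) → 63
s5(44) + s2(46) → 90
s6(53) + s3(59) → 112
63 + 90 → 153
112 + 153 → 265
Each symbol's bit-cost is frequency × depth; summing gives 706 bits (equivalently 23 + 63 + 90 + 112 + 153 + 265).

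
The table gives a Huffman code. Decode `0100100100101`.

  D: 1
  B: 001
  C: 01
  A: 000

Read left to right; each codeword is recognised as soon as it completes (prefix code):
  01→C | 001→B | 001→B | 001→B | 01→C
Decoded message: CBBBC

CBBBC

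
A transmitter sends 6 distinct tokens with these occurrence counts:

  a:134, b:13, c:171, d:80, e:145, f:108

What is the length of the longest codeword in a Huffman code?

4

Merge the two lowest-weight nodes at each step:
combine b(13), d(80) → 93
combine 93, f(108) → 201
combine a(134), e(145) → 279
combine c(171), 201 → 372
combine 279, 372 → 651
Maximum depth reached is 4.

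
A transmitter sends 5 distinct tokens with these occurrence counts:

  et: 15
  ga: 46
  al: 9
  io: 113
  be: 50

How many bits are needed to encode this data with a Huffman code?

Build the Huffman tree bottom-up:
al(9) + et(15) → 24
24 + ga(46) → 70
be(50) + 70 → 120
io(113) + 120 → 233
Total encoded bits = sum of merged weights = 24 + 70 + 120 + 233 = 447.

447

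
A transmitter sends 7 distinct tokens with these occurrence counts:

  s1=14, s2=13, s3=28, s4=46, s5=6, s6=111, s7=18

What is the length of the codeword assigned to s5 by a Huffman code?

Huffman merges, smallest pair first:
combine s5(6), s2(13) → 19
combine s1(14), s7(18) → 32
combine 19, s3(28) → 47
combine 32, s4(46) → 78
combine 47, 78 → 125
combine s6(111), 125 → 236
The subtree containing s5 is merged 4 times, so code length = 4.

4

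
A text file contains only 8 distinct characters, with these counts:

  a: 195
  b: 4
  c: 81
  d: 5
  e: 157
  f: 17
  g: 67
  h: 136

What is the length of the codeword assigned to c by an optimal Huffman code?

Build the tree from the bottom:
combine b(4), d(5) → 9
combine 9, f(17) → 26
combine 26, g(67) → 93
combine c(81), 93 → 174
combine h(136), e(157) → 293
combine 174, a(195) → 369
combine 293, 369 → 662
c's leaf is at depth 3, giving a 3-bit codeword.

3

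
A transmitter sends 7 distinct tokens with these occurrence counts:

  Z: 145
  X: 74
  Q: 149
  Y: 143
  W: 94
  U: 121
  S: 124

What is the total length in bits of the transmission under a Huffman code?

2401

Build the Huffman tree bottom-up:
combine X(74), W(94) → 168
combine U(121), S(124) → 245
combine Y(143), Z(145) → 288
combine Q(149), 168 → 317
combine 245, 288 → 533
combine 317, 533 → 850
Total encoded bits = sum of merged weights = 168 + 245 + 288 + 317 + 533 + 850 = 2401.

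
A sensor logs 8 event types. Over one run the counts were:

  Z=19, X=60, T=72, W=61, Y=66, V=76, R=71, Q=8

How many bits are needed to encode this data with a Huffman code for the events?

1250

Merge the two smallest weights repeatedly:
Q(8) + Z(19) → 27
27 + X(60) → 87
W(61) + Y(66) → 127
R(71) + T(72) → 143
V(76) + 87 → 163
127 + 143 → 270
163 + 270 → 433
Each symbol's bit-cost is frequency × depth; summing gives 1250 bits (equivalently 27 + 87 + 127 + 143 + 163 + 270 + 433).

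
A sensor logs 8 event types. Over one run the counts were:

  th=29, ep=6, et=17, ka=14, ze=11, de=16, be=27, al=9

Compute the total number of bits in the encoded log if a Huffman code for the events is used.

Merge the two smallest weights repeatedly:
ep(6) + al(9) → 15
ze(11) + ka(14) → 25
15 + de(16) → 31
et(17) + 25 → 42
be(27) + th(29) → 56
31 + 42 → 73
56 + 73 → 129
Each symbol's bit-cost is frequency × depth; summing gives 371 bits (equivalently 15 + 25 + 31 + 42 + 56 + 73 + 129).

371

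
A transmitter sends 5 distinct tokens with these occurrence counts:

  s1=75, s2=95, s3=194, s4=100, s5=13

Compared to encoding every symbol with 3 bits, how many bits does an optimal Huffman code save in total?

400

Fixed-length: 3 bits × 477 symbols = 1431 bits.
Huffman merges:
s5(13) + s1(75) → 88
88 + s2(95) → 183
s4(100) + 183 → 283
s3(194) + 283 → 477
Huffman total = 88 + 183 + 283 + 477 = 1031 bits.
Saving = 1431 − 1031 = 400 bits.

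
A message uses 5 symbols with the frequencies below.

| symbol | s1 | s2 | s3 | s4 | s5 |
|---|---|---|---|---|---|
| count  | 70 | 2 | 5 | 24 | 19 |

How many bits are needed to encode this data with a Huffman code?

Merge the two smallest weights repeatedly:
combine s2(2), s3(5) → 7
combine 7, s5(19) → 26
combine s4(24), 26 → 50
combine 50, s1(70) → 120
Total encoded bits = sum of merged weights = 7 + 26 + 50 + 120 = 203.

203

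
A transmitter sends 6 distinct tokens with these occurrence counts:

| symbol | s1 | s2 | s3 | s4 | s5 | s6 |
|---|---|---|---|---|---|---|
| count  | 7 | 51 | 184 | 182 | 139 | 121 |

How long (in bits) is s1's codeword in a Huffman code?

Repeatedly merge the two smallest:
merge s1(7) and s2(51): 58
merge 58 and s6(121): 179
merge s5(139) and 179: 318
merge s4(182) and s3(184): 366
merge 318 and 366: 684
The subtree containing s1 is merged 4 times, so code length = 4.

4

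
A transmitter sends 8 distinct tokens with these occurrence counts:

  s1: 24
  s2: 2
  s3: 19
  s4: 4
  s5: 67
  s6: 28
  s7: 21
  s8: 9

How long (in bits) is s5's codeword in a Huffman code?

1

Huffman merges, smallest pair first:
combine s2(2), s4(4) → 6
combine 6, s8(9) → 15
combine 15, s3(19) → 34
combine s7(21), s1(24) → 45
combine s6(28), 34 → 62
combine 45, 62 → 107
combine s5(67), 107 → 174
s5 sits one level below the root: a 1-bit codeword.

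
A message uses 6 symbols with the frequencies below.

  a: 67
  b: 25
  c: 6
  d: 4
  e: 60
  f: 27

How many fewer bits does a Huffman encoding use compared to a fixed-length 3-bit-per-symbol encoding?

Fixed-length: 3 bits × 189 symbols = 567 bits.
Huffman merges:
merge d(4) and c(6): 10
merge 10 and b(25): 35
merge f(27) and 35: 62
merge e(60) and 62: 122
merge a(67) and 122: 189
Huffman total = 10 + 35 + 62 + 122 + 189 = 418 bits.
Saving = 567 − 418 = 149 bits.

149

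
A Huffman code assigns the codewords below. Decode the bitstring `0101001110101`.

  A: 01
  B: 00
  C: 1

Read left to right; each codeword is recognised as soon as it completes (prefix code):
  01→A | 01→A | 00→B | 1→C | 1→C | 1→C | 01→A | 01→A
Decoded message: AABCCCAA

AABCCCAA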